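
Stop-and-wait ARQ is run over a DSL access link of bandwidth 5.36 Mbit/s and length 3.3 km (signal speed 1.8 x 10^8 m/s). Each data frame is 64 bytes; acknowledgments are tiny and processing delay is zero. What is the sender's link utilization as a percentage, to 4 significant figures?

72.26 %

t_tx = L/R = 512/5360000 = 9.55224e-05 s.
t_prop = 3300/180000000 = 1.83333e-05 s; RTT = 3.66667e-05 s.
Cycle = t_tx + RTT = 0.000132189 s.
Utilization = t_tx / cycle = 9.55224e-05/0.000132189 = 72.26 %.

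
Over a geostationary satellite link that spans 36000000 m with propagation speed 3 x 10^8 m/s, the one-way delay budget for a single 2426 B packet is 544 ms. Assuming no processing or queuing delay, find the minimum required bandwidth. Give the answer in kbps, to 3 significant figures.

45.8 kbps

L = 19408 bits.
Propagation delay = 36000000 / 300000000 = 120 ms.
Transmission budget = 544 − 120 = 424 ms.
R ≥ L / t_tx = 19408 bits / 0.424 s = 45.8 kbps.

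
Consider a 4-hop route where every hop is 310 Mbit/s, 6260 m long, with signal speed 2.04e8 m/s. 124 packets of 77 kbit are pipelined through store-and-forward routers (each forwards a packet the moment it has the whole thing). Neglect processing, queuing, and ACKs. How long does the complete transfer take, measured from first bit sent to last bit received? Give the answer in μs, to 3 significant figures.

Per-hop transmission t_tx = L/R = 77000/310000000 = 248.387 μs.
Per-hop propagation t_prop = 6260/204000000 = 30.6863 μs.
Pipeline fill: first packet needs 4·t_tx to clear all hops; remaining 123 packets each add one t_tx.
Total = (4+124-1)·t_tx + 4·t_prop = 127·248.387 + 4·30.6863 = 31700 μs.

31700 μs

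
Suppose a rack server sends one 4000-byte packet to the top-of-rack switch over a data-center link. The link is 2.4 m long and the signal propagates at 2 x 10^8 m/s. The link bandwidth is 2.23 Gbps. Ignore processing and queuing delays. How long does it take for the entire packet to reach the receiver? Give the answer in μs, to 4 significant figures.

14.36 μs

L = 4000 × 8 = 32000 bits.
Transmission delay = L/R = 32000 / 2230000000 = 14.3498 μs.
Propagation delay = d/s = 2.4 m / 200000000 m/s = 0.012 μs.
Total = 14.36 μs.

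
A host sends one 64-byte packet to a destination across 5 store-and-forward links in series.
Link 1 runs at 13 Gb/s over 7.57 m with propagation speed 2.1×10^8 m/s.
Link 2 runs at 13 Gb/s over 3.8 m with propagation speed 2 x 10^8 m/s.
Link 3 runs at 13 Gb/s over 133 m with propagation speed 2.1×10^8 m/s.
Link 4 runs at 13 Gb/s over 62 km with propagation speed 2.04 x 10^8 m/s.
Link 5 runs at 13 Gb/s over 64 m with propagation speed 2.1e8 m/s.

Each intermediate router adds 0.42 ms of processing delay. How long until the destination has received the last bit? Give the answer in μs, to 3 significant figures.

1990 μs

L = 64 × 8 = 512 bits.
Transmission delay per hop = L/R = 512/13000000000 = 0.0393846 μs; 5 hops → 0.196923 μs.
Propagation delays (d/s per hop): 0.0360476, 0.019, 0.633333, 303.922, 0.304762 μs; sum = 304.915 μs.
Processing at 4 router(s): 4 × 0.42 ms = 1680 μs.
End-to-end = 1990 μs.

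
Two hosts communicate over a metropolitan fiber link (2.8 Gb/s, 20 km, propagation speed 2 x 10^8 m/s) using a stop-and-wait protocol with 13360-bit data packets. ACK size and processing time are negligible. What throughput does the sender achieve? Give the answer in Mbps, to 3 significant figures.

65.2 Mbps

t_tx = L/R = 13360/2800000000 = 4.77143e-06 s.
t_prop = 20000/200000000 = 0.0001 s; RTT = 0.0002 s.
Cycle = t_tx + RTT = 0.000204771 s.
Throughput = L / cycle = 13360 / 0.000204771 = 65.2 Mbps.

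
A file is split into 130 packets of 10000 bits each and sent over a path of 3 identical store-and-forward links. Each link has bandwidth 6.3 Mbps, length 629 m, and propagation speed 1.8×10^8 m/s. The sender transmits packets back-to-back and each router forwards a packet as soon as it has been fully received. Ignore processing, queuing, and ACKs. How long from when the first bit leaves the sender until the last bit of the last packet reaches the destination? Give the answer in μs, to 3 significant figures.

210000 μs

Per-hop transmission t_tx = L/R = 10000/6300000 = 1587.3 μs.
Per-hop propagation t_prop = 629/180000000 = 3.49444 μs.
Pipeline fill: first packet needs 3·t_tx to clear all hops; remaining 129 packets each add one t_tx.
Total = (3+130-1)·t_tx + 3·t_prop = 132·1587.3 + 3·3.49444 = 210000 μs.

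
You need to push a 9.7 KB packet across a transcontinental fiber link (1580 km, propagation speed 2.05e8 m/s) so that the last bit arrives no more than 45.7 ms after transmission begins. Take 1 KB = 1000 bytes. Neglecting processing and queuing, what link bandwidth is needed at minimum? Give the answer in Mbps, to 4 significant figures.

L = 77600 bits.
Propagation delay = 1580000 / 2.05e+08 = 7.70732 ms.
Transmission budget = 45.7 − 7.70732 = 37.9927 ms.
R ≥ L / t_tx = 77600 bits / 0.0379927 s = 2.042 Mbps.

2.042 Mbps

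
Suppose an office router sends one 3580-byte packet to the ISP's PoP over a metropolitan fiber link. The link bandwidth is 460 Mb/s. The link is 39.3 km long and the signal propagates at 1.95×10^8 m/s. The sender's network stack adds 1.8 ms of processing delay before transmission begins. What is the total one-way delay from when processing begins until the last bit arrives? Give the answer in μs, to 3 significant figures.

L = 3580 × 8 = 28640 bits.
Transmission delay = L/R = 28640 / 460000000 = 62.2609 μs.
Propagation delay = d/s = 39300 m / 195000000 m/s = 201.538 μs.
Plus processing delay 1.8 ms = 1800 μs.
Total = 2060 μs.

2060 μs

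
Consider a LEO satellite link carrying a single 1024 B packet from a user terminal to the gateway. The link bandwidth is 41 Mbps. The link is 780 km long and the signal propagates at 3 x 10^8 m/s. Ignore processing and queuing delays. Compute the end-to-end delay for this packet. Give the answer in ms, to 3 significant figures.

2.80 ms

L = 1024 × 8 = 8192 bits.
Transmission delay = L/R = 8192 / 41000000 = 0.199805 ms.
Propagation delay = d/s = 780000 m / 300000000 m/s = 2.6 ms.
Total = 2.80 ms.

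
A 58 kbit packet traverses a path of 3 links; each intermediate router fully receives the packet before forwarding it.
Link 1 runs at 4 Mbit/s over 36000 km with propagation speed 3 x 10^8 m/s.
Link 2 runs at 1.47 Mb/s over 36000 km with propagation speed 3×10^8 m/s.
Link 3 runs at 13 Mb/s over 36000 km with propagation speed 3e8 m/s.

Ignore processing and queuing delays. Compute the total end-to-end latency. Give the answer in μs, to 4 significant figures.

418400 μs

L = 58000 bits.
Transmission delays (L/R per hop): 14500, 39455.8, 4461.54 μs; sum = 58417.3 μs.
Propagation delays (d/s per hop): 120000, 120000, 120000 μs; sum = 360000 μs.
End-to-end = 418400 μs.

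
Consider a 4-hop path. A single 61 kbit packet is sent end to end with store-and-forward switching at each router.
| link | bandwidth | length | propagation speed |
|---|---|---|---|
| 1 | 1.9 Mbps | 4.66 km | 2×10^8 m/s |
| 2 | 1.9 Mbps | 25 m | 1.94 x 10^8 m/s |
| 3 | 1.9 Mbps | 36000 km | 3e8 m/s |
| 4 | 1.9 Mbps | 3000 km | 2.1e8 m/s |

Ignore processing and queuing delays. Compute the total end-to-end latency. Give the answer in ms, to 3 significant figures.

263 ms

L = 61000 bits.
Transmission delay per hop = L/R = 61000/1900000 = 32.1053 ms; 4 hops → 128.421 ms.
Propagation delays (d/s per hop): 0.0233, 0.000128866, 120, 14.2857 ms; sum = 134.309 ms.
End-to-end = 263 ms.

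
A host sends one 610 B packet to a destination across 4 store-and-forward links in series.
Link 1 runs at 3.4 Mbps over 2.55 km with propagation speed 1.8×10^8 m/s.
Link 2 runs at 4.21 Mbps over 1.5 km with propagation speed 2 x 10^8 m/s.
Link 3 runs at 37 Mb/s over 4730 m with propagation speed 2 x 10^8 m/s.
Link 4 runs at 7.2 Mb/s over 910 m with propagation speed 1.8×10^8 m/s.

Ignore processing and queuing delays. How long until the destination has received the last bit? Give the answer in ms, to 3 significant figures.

L = 610 × 8 = 4880 bits.
Transmission delays (L/R per hop): 1.43529, 1.15914, 0.131892, 0.677778 ms; sum = 3.40411 ms.
Propagation delays (d/s per hop): 0.0141667, 0.0075, 0.02365, 0.00505556 ms; sum = 0.0503722 ms.
End-to-end = 3.45 ms.

3.45 ms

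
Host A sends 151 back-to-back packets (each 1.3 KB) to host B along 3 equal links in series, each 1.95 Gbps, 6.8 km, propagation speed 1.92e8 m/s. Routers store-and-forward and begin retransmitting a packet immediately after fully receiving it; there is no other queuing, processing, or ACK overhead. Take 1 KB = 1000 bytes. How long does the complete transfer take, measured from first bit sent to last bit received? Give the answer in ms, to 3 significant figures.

Per-hop transmission t_tx = L/R = 10400/1950000000 = 0.00533333 ms.
Per-hop propagation t_prop = 6800/192000000 = 0.0354167 ms.
Pipeline fill: first packet needs 3·t_tx to clear all hops; remaining 150 packets each add one t_tx.
Total = (3+151-1)·t_tx + 3·t_prop = 153·0.00533333 + 3·0.0354167 = 0.922 ms.

0.922 ms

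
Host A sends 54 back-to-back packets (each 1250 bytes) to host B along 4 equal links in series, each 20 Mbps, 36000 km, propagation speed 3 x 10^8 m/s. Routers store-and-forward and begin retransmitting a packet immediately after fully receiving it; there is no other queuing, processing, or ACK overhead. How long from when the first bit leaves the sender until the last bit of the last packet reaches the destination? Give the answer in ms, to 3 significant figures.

509 ms

Per-hop transmission t_tx = L/R = 10000/20000000 = 0.5 ms.
Per-hop propagation t_prop = 36000000/300000000 = 120 ms.
Pipeline fill: first packet needs 4·t_tx to clear all hops; remaining 53 packets each add one t_tx.
Total = (4+54-1)·t_tx + 4·t_prop = 57·0.5 + 4·120 = 509 ms.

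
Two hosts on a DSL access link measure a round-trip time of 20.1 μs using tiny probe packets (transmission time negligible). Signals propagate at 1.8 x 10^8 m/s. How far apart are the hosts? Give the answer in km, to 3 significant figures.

1.81 km

One-way propagation = RTT/2 = 10.05 μs.
d = s × t = 180000000 × 1.005e-05 = 1.81 km.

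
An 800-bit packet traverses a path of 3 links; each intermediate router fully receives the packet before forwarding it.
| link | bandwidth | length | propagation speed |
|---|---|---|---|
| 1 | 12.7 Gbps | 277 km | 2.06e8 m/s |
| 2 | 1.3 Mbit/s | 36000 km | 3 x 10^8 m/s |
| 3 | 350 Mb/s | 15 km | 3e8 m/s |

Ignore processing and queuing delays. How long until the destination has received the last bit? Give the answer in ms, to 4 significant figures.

Transmission delays (L/R per hop): 6.29921e-05, 0.615385, 0.00228571 ms; sum = 0.617733 ms.
Propagation delays (d/s per hop): 1.34466, 120, 0.05 ms; sum = 121.395 ms.
End-to-end = 122.0 ms.

122.0 ms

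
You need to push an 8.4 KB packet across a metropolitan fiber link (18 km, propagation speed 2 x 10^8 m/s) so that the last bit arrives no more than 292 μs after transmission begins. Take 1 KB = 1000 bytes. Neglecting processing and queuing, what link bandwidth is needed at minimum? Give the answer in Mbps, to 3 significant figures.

L = 67200 bits.
Propagation delay = 18000 / 200000000 = 90 μs.
Transmission budget = 292 − 90 = 202 μs.
R ≥ L / t_tx = 67200 bits / 0.000202 s = 333 Mbps.

333 Mbps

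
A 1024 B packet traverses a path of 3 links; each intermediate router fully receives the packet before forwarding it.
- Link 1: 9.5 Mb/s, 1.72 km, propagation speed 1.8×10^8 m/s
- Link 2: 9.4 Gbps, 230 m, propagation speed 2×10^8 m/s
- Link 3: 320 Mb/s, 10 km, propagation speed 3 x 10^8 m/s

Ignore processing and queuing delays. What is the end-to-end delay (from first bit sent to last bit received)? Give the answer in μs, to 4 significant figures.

L = 1024 × 8 = 8192 bits.
Transmission delays (L/R per hop): 862.316, 0.871489, 25.6 μs; sum = 888.787 μs.
Propagation delays (d/s per hop): 9.55556, 1.15, 33.3333 μs; sum = 44.0389 μs.
End-to-end = 932.8 μs.

932.8 μs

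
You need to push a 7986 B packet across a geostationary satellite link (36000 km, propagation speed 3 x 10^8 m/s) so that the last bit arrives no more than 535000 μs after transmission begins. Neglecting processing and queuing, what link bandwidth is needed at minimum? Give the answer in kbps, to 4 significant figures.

153.9 kbps

L = 63888 bits.
Propagation delay = 36000000 / 300000000 = 120000 μs.
Transmission budget = 535000 − 120000 = 415000 μs.
R ≥ L / t_tx = 63888 bits / 0.415 s = 153.9 kbps.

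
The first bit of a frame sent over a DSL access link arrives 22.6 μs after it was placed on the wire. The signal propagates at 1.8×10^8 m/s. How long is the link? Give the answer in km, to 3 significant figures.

d = s × t_prop = 180000000 × 2.26e-05 = 4.07 km.

4.07 km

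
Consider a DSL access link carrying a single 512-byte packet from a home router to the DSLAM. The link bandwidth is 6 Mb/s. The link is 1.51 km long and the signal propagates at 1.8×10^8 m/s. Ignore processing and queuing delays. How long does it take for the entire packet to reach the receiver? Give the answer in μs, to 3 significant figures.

L = 512 × 8 = 4096 bits.
Transmission delay = L/R = 4096 / 6000000 = 682.667 μs.
Propagation delay = d/s = 1510 m / 180000000 m/s = 8.38889 μs.
Total = 691 μs.

691 μs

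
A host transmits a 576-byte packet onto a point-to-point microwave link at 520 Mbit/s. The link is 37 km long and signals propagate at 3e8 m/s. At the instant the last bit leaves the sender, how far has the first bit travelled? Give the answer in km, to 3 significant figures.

t_tx = L/R = 4608/520000000 = 8.86154e-06 s.
Distance = s × t_tx = 300000000 × 8.86154e-06 = 2.66 km.

2.66 km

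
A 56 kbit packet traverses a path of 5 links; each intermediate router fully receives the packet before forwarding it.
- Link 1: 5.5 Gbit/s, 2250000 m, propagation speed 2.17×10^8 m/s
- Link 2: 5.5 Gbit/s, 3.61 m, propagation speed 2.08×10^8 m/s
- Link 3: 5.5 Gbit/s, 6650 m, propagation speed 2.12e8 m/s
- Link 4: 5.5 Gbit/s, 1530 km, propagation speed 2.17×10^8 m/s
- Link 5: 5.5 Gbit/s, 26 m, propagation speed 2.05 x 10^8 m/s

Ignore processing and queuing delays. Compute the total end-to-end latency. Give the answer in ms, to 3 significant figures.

17.5 ms

L = 56000 bits.
Transmission delay per hop = L/R = 56000/5500000000 = 0.0101818 ms; 5 hops → 0.0509091 ms.
Propagation delays (d/s per hop): 10.3687, 1.73558e-05, 0.0313679, 7.05069, 0.000126829 ms; sum = 17.4509 ms.
End-to-end = 17.5 ms.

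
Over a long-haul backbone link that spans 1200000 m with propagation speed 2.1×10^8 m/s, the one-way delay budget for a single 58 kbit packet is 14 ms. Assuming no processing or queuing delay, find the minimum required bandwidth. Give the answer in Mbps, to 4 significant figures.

Propagation delay = 1200000 / 210000000 = 5.71429 ms.
Transmission budget = 14 − 5.71429 = 8.28571 ms.
R ≥ L / t_tx = 58000 bits / 0.00828571 s = 7.000 Mbps.

7.000 Mbps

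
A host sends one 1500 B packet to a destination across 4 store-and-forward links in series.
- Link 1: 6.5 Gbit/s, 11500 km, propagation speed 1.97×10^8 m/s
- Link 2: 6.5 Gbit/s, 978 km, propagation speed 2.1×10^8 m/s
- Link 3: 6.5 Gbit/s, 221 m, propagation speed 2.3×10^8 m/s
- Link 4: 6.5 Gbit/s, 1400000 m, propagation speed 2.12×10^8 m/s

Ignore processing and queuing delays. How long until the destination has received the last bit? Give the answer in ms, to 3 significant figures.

69.6 ms

L = 1500 × 8 = 12000 bits.
Transmission delay per hop = L/R = 12000/6500000000 = 0.00184615 ms; 4 hops → 0.00738462 ms.
Propagation delays (d/s per hop): 58.3756, 4.65714, 0.00096087, 6.60377 ms; sum = 69.6375 ms.
End-to-end = 69.6 ms.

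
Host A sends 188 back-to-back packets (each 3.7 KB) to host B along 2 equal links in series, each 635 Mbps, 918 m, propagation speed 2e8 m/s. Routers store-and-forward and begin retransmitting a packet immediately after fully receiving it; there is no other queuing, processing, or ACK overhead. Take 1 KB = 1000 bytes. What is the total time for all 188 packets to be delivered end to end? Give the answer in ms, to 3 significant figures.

Per-hop transmission t_tx = L/R = 29600/635000000 = 0.0466142 ms.
Per-hop propagation t_prop = 918/200000000 = 0.00459 ms.
Pipeline fill: first packet needs 2·t_tx to clear all hops; remaining 187 packets each add one t_tx.
Total = (2+188-1)·t_tx + 2·t_prop = 189·0.0466142 + 2·0.00459 = 8.82 ms.

8.82 ms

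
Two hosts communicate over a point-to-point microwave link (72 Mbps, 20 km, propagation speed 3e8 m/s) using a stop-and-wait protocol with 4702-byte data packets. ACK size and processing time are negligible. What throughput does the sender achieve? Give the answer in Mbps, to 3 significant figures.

t_tx = L/R = 37616/72000000 = 0.000522444 s.
t_prop = 20000/300000000 = 6.66667e-05 s; RTT = 0.000133333 s.
Cycle = t_tx + RTT = 0.000655778 s.
Throughput = L / cycle = 37616 / 0.000655778 = 57.4 Mbps.

57.4 Mbps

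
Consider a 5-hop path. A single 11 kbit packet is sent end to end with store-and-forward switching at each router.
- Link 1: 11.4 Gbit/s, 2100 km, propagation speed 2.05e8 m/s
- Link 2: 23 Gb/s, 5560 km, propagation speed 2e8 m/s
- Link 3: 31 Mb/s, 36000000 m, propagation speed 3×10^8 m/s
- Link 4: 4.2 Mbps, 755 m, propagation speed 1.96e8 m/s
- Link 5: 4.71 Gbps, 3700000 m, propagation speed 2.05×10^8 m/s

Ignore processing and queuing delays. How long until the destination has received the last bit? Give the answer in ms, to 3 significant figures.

179 ms

L = 11000 bits.
Transmission delays (L/R per hop): 0.000964912, 0.000478261, 0.354839, 2.61905, 0.00233546 ms; sum = 2.97766 ms.
Propagation delays (d/s per hop): 10.2439, 27.8, 120, 0.00385204, 18.0488 ms; sum = 176.097 ms.
End-to-end = 179 ms.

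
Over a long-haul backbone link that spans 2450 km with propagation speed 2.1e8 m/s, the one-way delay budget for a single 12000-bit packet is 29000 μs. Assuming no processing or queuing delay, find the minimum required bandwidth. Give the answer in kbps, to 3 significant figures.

Propagation delay = 2450000 / 210000000 = 11666.7 μs.
Transmission budget = 29000 − 11666.7 = 17333.3 μs.
R ≥ L / t_tx = 12000 bits / 0.0173333 s = 692 kbps.

692 kbps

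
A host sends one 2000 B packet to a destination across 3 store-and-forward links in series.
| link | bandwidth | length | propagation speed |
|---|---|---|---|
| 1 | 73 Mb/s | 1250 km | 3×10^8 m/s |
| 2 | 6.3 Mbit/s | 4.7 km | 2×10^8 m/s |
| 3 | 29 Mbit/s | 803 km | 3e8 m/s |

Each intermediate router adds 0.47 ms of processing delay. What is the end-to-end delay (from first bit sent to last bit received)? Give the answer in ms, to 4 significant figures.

11.12 ms

L = 2000 × 8 = 16000 bits.
Transmission delays (L/R per hop): 0.219178, 2.53968, 0.551724 ms; sum = 3.31058 ms.
Propagation delays (d/s per hop): 4.16667, 0.0235, 2.67667 ms; sum = 6.86683 ms.
Processing at 2 router(s): 2 × 0.47 ms = 0.94 ms.
End-to-end = 11.12 ms.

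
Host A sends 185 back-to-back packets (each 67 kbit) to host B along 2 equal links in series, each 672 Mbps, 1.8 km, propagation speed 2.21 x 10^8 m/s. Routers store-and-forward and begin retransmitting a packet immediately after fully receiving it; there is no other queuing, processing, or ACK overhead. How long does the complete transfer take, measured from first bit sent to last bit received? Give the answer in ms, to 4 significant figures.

Per-hop transmission t_tx = L/R = 67000/672000000 = 0.0997024 ms.
Per-hop propagation t_prop = 1800/221000000 = 0.0081448 ms.
Pipeline fill: first packet needs 2·t_tx to clear all hops; remaining 184 packets each add one t_tx.
Total = (2+185-1)·t_tx + 2·t_prop = 186·0.0997024 + 2·0.0081448 = 18.56 ms.

18.56 ms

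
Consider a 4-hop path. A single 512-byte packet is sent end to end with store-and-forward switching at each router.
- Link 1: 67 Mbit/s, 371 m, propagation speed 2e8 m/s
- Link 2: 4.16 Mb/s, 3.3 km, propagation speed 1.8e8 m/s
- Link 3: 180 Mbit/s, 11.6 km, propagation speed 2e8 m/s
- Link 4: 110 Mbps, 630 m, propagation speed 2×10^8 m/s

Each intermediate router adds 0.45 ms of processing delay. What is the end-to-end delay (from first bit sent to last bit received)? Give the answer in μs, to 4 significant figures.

L = 512 × 8 = 4096 bits.
Transmission delays (L/R per hop): 61.1343, 984.615, 22.7556, 37.2364 μs; sum = 1105.74 μs.
Propagation delays (d/s per hop): 1.855, 18.3333, 58, 3.15 μs; sum = 81.3383 μs.
Processing at 3 router(s): 3 × 0.45 ms = 1350 μs.
End-to-end = 2537 μs.

2537 μs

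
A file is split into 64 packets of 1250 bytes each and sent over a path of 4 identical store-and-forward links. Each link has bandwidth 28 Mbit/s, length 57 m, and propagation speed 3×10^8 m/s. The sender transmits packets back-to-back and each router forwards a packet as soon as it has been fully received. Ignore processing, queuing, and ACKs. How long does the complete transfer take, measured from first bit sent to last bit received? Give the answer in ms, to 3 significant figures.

23.9 ms

Per-hop transmission t_tx = L/R = 10000/28000000 = 0.357143 ms.
Per-hop propagation t_prop = 57/300000000 = 0.00019 ms.
Pipeline fill: first packet needs 4·t_tx to clear all hops; remaining 63 packets each add one t_tx.
Total = (4+64-1)·t_tx + 4·t_prop = 67·0.357143 + 4·0.00019 = 23.9 ms.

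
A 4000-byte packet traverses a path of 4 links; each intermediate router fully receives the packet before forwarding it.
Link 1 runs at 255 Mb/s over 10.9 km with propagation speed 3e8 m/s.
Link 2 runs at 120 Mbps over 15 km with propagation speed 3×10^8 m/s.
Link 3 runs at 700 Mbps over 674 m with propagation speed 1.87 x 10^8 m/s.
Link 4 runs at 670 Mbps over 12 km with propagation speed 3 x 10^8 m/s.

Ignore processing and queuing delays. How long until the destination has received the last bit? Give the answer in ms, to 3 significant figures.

L = 4000 × 8 = 32000 bits.
Transmission delays (L/R per hop): 0.12549, 0.266667, 0.0457143, 0.0477612 ms; sum = 0.485632 ms.
Propagation delays (d/s per hop): 0.0363333, 0.05, 0.00360428, 0.04 ms; sum = 0.129938 ms.
End-to-end = 0.616 ms.

0.616 ms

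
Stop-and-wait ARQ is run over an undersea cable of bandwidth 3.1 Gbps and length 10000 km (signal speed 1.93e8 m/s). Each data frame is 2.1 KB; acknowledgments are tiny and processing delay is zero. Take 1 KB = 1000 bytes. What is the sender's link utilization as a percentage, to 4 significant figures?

t_tx = L/R = 16800/3100000000 = 5.41935e-06 s.
t_prop = 10000000/193000000 = 0.0518135 s; RTT = 0.103627 s.
Cycle = t_tx + RTT = 0.103632 s.
Utilization = t_tx / cycle = 5.41935e-06/0.103632 = 0.005229 %.

0.005229 %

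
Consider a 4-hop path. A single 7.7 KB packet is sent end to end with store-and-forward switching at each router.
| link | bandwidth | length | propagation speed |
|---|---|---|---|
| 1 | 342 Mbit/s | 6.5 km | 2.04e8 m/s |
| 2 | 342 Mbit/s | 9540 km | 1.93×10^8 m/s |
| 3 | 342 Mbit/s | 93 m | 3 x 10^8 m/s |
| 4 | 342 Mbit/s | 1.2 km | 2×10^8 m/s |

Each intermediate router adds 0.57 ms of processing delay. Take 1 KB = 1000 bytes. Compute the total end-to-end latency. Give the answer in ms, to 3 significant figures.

51.9 ms

L = 61600 bits.
Transmission delay per hop = L/R = 61600/342000000 = 0.180117 ms; 4 hops → 0.720468 ms.
Propagation delays (d/s per hop): 0.0318627, 49.4301, 0.00031, 0.006 ms; sum = 49.4682 ms.
Processing at 3 router(s): 3 × 0.57 ms = 1.71 ms.
End-to-end = 51.9 ms.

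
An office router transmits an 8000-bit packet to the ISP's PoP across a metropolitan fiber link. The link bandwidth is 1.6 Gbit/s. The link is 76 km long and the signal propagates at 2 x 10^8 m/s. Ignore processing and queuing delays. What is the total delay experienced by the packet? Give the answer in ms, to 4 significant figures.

0.3850 ms

Transmission delay = L/R = 8000 / 1600000000 = 0.005 ms.
Propagation delay = d/s = 76000 m / 200000000 m/s = 0.38 ms.
Total = 0.3850 ms.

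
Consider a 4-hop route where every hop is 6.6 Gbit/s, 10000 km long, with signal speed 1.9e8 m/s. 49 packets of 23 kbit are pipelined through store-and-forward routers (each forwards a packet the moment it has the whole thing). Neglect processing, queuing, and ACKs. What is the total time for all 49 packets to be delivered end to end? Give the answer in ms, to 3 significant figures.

211 ms

Per-hop transmission t_tx = L/R = 23000/6600000000 = 0.00348485 ms.
Per-hop propagation t_prop = 10000000/190000000 = 52.6316 ms.
Pipeline fill: first packet needs 4·t_tx to clear all hops; remaining 48 packets each add one t_tx.
Total = (4+49-1)·t_tx + 4·t_prop = 52·0.00348485 + 4·52.6316 = 211 ms.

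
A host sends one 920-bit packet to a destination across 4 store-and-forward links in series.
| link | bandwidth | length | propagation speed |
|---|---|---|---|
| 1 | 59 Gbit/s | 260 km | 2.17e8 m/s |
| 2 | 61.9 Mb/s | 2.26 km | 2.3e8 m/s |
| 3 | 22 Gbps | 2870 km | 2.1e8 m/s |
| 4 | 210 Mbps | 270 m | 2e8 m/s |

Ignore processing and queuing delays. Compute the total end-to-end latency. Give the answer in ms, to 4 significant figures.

Transmission delays (L/R per hop): 1.55932e-05, 0.0148627, 4.18182e-05, 0.00438095 ms; sum = 0.019301 ms.
Propagation delays (d/s per hop): 1.19816, 0.00982609, 13.6667, 0.00135 ms; sum = 14.876 ms.
End-to-end = 14.90 ms.

14.90 ms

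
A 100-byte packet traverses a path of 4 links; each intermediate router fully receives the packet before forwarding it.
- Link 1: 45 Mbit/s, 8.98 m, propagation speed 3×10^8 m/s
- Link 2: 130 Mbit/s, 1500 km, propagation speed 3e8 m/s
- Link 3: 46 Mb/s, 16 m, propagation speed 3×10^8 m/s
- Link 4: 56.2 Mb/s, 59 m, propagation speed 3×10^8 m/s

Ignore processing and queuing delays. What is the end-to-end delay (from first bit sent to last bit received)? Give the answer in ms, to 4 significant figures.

L = 100 × 8 = 800 bits.
Transmission delays (L/R per hop): 0.0177778, 0.00615385, 0.0173913, 0.0142349 ms; sum = 0.0555578 ms.
Propagation delays (d/s per hop): 2.99333e-05, 5, 5.33333e-05, 0.000196667 ms; sum = 5.00028 ms.
End-to-end = 5.056 ms.

5.056 ms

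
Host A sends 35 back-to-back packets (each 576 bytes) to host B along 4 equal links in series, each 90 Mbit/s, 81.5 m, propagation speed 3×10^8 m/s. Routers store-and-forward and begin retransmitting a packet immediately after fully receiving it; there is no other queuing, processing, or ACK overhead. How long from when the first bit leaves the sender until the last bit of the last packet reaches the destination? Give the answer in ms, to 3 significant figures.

Per-hop transmission t_tx = L/R = 4608/90000000 = 0.0512 ms.
Per-hop propagation t_prop = 81.5/300000000 = 0.000271667 ms.
Pipeline fill: first packet needs 4·t_tx to clear all hops; remaining 34 packets each add one t_tx.
Total = (4+35-1)·t_tx + 4·t_prop = 38·0.0512 + 4·0.000271667 = 1.95 ms.

1.95 ms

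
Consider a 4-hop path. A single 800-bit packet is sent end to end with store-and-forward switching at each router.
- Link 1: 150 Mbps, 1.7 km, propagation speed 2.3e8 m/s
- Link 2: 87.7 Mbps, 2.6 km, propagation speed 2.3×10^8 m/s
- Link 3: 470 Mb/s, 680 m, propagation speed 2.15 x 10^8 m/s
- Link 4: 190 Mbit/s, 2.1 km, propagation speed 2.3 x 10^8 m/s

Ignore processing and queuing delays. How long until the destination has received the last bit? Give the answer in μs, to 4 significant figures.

51.36 μs

Transmission delays (L/R per hop): 5.33333, 9.12201, 1.70213, 4.21053 μs; sum = 20.368 μs.
Propagation delays (d/s per hop): 7.3913, 11.3043, 3.16279, 9.13043 μs; sum = 30.9889 μs.
End-to-end = 51.36 μs.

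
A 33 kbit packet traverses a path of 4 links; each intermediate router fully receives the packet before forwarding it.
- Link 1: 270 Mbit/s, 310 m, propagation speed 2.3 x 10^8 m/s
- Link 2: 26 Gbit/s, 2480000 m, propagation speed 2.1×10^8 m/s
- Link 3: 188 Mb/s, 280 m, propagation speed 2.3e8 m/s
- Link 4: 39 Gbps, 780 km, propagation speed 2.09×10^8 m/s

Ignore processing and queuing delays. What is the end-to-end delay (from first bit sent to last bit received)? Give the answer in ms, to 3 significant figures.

15.8 ms

L = 33000 bits.
Transmission delays (L/R per hop): 0.122222, 0.00126923, 0.175532, 0.000846154 ms; sum = 0.29987 ms.
Propagation delays (d/s per hop): 0.00134783, 11.8095, 0.00121739, 3.73206 ms; sum = 15.5441 ms.
End-to-end = 15.8 ms.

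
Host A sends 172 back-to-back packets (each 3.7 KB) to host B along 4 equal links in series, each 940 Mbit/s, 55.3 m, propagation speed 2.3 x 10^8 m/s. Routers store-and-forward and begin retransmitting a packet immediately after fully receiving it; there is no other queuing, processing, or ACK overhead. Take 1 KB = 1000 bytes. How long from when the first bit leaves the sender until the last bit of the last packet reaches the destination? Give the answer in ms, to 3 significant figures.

5.51 ms

Per-hop transmission t_tx = L/R = 29600/940000000 = 0.0314894 ms.
Per-hop propagation t_prop = 55.3/2.3e+08 = 0.000240435 ms.
Pipeline fill: first packet needs 4·t_tx to clear all hops; remaining 171 packets each add one t_tx.
Total = (4+172-1)·t_tx + 4·t_prop = 175·0.0314894 + 4·0.000240435 = 5.51 ms.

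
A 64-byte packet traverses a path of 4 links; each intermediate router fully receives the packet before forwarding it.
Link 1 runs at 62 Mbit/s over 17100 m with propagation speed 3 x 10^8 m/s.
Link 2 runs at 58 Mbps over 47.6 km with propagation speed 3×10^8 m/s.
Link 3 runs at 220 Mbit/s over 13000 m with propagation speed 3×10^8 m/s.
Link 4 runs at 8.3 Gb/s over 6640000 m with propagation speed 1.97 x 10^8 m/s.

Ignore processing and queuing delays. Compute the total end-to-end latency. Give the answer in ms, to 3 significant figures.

L = 64 × 8 = 512 bits.
Transmission delays (L/R per hop): 0.00825806, 0.00882759, 0.00232727, 6.16867e-05 ms; sum = 0.0194746 ms.
Propagation delays (d/s per hop): 0.057, 0.158667, 0.0433333, 33.7056 ms; sum = 33.9646 ms.
End-to-end = 34.0 ms.

34.0 ms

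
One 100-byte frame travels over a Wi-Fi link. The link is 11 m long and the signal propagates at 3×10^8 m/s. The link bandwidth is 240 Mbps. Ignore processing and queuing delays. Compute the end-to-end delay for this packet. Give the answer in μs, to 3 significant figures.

3.37 μs

L = 100 × 8 = 800 bits.
Transmission delay = L/R = 800 / 240000000 = 3.33333 μs.
Propagation delay = d/s = 11 m / 300000000 m/s = 0.0366667 μs.
Total = 3.37 μs.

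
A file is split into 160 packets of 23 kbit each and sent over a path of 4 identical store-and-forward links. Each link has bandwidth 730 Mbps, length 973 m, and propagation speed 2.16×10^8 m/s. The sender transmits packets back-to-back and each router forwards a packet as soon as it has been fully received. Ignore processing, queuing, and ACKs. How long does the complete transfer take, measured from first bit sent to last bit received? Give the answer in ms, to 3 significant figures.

Per-hop transmission t_tx = L/R = 23000/730000000 = 0.0315068 ms.
Per-hop propagation t_prop = 973/216000000 = 0.00450463 ms.
Pipeline fill: first packet needs 4·t_tx to clear all hops; remaining 159 packets each add one t_tx.
Total = (4+160-1)·t_tx + 4·t_prop = 163·0.0315068 + 4·0.00450463 = 5.15 ms.

5.15 ms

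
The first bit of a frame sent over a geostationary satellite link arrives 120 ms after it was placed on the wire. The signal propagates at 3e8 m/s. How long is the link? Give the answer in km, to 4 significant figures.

36000 km

d = s × t_prop = 300000000 × 0.12 = 36000 km.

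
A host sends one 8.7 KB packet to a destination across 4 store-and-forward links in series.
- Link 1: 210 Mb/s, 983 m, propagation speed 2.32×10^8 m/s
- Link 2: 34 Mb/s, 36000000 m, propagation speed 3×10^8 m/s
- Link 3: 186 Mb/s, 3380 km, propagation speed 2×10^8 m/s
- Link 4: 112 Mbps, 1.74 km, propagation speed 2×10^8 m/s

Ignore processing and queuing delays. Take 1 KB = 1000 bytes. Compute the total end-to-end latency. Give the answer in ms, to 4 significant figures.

L = 69600 bits.
Transmission delays (L/R per hop): 0.331429, 2.04706, 0.374194, 0.621429 ms; sum = 3.37411 ms.
Propagation delays (d/s per hop): 0.00423707, 120, 16.9, 0.0087 ms; sum = 136.913 ms.
End-to-end = 140.3 ms.

140.3 ms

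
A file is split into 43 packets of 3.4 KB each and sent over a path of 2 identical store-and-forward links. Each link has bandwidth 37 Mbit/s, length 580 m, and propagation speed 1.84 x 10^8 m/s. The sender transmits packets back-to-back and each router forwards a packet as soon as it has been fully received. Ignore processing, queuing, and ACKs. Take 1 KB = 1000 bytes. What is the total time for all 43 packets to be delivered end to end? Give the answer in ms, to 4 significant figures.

32.35 ms

Per-hop transmission t_tx = L/R = 27200/37000000 = 0.735135 ms.
Per-hop propagation t_prop = 580/184000000 = 0.00315217 ms.
Pipeline fill: first packet needs 2·t_tx to clear all hops; remaining 42 packets each add one t_tx.
Total = (2+43-1)·t_tx + 2·t_prop = 44·0.735135 + 2·0.00315217 = 32.35 ms.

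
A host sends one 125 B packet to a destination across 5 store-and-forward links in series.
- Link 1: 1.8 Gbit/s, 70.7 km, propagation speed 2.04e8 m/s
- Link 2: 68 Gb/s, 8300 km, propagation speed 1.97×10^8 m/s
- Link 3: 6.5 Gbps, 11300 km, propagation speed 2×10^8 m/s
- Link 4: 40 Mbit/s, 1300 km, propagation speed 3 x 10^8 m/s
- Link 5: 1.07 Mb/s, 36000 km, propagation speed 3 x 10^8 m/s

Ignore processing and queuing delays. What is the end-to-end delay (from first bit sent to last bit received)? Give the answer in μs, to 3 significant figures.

L = 125 × 8 = 1000 bits.
Transmission delays (L/R per hop): 0.555556, 0.0147059, 0.153846, 25, 934.579 μs; sum = 960.304 μs.
Propagation delays (d/s per hop): 346.569, 42132, 56500, 4333.33, 120000 μs; sum = 223312 μs.
End-to-end = 224000 μs.

224000 μs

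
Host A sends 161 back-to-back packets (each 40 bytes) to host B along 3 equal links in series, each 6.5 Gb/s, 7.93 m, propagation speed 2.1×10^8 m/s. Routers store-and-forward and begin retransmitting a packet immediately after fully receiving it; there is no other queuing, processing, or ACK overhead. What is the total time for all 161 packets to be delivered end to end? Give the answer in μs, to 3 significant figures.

Per-hop transmission t_tx = L/R = 320/6500000000 = 0.0492308 μs.
Per-hop propagation t_prop = 7.93/210000000 = 0.0377619 μs.
Pipeline fill: first packet needs 3·t_tx to clear all hops; remaining 160 packets each add one t_tx.
Total = (3+161-1)·t_tx + 3·t_prop = 163·0.0492308 + 3·0.0377619 = 8.14 μs.

8.14 μs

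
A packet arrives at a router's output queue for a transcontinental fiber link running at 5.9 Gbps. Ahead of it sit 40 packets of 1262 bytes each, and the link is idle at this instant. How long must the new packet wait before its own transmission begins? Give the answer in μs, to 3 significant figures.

Each queued packet: L/R = 10096/5900000000 = 1.71119 μs.
40 queued → 68.4475 μs.
Queuing delay = 68.4 μs.

68.4 μs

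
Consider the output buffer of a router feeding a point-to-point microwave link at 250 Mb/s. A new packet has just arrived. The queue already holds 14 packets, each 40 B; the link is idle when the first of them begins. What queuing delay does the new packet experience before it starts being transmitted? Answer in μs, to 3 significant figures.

Each queued packet: L/R = 320/250000000 = 1.28 μs.
14 queued → 17.92 μs.
Queuing delay = 17.9 μs.

17.9 μs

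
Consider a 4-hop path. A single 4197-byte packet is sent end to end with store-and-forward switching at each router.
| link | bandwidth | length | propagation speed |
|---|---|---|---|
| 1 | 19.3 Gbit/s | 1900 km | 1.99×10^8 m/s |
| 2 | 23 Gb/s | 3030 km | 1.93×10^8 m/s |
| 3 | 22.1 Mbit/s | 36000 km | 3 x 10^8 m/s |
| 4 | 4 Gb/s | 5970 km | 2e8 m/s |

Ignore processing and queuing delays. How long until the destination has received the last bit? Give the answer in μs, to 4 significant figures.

L = 4197 × 8 = 33576 bits.
Transmission delays (L/R per hop): 1.73969, 1.45983, 1519.28, 8.394 μs; sum = 1530.87 μs.
Propagation delays (d/s per hop): 9547.74, 15699.5, 120000, 29850 μs; sum = 175097 μs.
End-to-end = 176600 μs.

176600 μs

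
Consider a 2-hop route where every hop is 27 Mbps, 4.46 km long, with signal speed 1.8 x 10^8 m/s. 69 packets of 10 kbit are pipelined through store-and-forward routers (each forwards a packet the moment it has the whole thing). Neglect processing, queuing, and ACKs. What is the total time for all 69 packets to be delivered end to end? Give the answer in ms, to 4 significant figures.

25.98 ms

Per-hop transmission t_tx = L/R = 10000/27000000 = 0.37037 ms.
Per-hop propagation t_prop = 4460/180000000 = 0.0247778 ms.
Pipeline fill: first packet needs 2·t_tx to clear all hops; remaining 68 packets each add one t_tx.
Total = (2+69-1)·t_tx + 2·t_prop = 70·0.37037 + 2·0.0247778 = 25.98 ms.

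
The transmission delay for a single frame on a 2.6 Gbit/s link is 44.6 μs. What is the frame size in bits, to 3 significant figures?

116000 bits

L = R × t_tx = 2600000000 b/s × 4.46e-05 s = 115960 bits.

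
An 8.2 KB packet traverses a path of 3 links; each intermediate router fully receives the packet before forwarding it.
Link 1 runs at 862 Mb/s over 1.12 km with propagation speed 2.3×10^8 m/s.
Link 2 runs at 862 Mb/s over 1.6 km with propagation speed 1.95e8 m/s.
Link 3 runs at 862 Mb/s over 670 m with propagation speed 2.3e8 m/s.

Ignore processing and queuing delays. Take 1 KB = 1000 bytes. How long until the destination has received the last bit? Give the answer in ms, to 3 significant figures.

0.244 ms

L = 65600 bits.
Transmission delay per hop = L/R = 65600/862000000 = 0.0761021 ms; 3 hops → 0.228306 ms.
Propagation delays (d/s per hop): 0.00486957, 0.00820513, 0.00291304 ms; sum = 0.0159877 ms.
End-to-end = 0.244 ms.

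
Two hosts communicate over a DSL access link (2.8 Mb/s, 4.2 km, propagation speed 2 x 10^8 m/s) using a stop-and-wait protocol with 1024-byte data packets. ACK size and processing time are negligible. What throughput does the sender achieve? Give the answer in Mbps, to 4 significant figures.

2.760 Mbps

t_tx = L/R = 8192/2800000 = 0.00292571 s.
t_prop = 4200/200000000 = 2.1e-05 s; RTT = 4.2e-05 s.
Cycle = t_tx + RTT = 0.00296771 s.
Throughput = L / cycle = 8192 / 0.00296771 = 2.760 Mbps.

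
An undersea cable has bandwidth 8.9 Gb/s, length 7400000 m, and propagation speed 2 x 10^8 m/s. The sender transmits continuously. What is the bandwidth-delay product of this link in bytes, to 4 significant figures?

41160000 bytes

Propagation delay = 7400000 / 200000000 = 0.037 s.
BDP = R × t_prop = 8900000000 × 0.037 = 329300000 bits.
In bytes: 329300000/8 = 41160000 bytes.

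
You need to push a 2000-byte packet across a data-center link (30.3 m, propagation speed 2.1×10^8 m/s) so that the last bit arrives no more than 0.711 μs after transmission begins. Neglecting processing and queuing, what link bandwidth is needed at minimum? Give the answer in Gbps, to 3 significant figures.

28.2 Gbps

L = 16000 bits.
Propagation delay = 30.3 / 210000000 = 0.144286 μs.
Transmission budget = 0.711 − 0.144286 = 0.566714 μs.
R ≥ L / t_tx = 16000 bits / 5.66714e-07 s = 28.2 Gbps.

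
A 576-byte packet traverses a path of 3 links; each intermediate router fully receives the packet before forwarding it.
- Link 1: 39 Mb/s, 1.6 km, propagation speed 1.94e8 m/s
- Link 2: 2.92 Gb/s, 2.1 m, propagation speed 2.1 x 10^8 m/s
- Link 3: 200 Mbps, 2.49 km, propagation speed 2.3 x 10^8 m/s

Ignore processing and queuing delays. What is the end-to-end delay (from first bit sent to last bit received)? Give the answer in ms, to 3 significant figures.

0.162 ms

L = 576 × 8 = 4608 bits.
Transmission delays (L/R per hop): 0.118154, 0.00157808, 0.02304 ms; sum = 0.142772 ms.
Propagation delays (d/s per hop): 0.00824742, 1e-05, 0.0108261 ms; sum = 0.0190835 ms.
End-to-end = 0.162 ms.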